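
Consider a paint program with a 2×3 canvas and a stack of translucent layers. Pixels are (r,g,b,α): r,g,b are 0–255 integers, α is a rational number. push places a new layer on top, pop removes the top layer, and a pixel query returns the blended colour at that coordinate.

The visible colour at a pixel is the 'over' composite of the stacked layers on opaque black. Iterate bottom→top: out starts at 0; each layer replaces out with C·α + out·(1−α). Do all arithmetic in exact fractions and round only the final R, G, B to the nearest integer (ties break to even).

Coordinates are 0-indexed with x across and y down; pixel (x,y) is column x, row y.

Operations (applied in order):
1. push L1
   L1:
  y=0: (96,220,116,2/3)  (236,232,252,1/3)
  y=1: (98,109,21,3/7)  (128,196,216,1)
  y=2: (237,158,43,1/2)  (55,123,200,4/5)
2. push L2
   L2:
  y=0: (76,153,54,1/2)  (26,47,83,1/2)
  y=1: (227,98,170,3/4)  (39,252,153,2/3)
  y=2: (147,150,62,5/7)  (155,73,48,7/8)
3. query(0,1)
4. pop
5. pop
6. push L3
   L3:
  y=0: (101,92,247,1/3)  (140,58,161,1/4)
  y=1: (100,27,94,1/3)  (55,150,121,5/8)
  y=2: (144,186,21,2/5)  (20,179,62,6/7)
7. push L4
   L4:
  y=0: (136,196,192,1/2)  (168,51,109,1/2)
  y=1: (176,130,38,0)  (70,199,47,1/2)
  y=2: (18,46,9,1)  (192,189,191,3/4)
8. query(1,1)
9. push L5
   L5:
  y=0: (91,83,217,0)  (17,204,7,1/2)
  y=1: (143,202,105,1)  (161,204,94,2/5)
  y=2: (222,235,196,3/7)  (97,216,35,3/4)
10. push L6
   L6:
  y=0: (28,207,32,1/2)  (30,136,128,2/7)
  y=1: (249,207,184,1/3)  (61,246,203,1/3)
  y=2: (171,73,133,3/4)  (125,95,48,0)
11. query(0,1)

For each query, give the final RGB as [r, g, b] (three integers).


(0,1) stack=L1,L2; from [0,0,0]:
+L1 (α=3/7) → [42, 327/7, 9]
+L2 (α=3/4) → [723/4, 2385/28, 519/4]
= [181, 85, 130]

(1,1) stack=L3,L4; from [0,0,0]:
after L3 α=5/8: [275/8, 375/4, 605/8]
after L4 α=1/2: [835/16, 1171/8, 981/16]
→ [52, 146, 61]

query (0,1) [L3,L4,L5,L6] — begin 0,0,0
after L3 α=1/3: [100/3, 9, 94/3]
after L4 α=0: [100/3, 9, 94/3]
after L5 α=1: [143, 202, 105]
after L6 α=1/3: [535/3, 611/3, 394/3]
→ [178, 204, 131]


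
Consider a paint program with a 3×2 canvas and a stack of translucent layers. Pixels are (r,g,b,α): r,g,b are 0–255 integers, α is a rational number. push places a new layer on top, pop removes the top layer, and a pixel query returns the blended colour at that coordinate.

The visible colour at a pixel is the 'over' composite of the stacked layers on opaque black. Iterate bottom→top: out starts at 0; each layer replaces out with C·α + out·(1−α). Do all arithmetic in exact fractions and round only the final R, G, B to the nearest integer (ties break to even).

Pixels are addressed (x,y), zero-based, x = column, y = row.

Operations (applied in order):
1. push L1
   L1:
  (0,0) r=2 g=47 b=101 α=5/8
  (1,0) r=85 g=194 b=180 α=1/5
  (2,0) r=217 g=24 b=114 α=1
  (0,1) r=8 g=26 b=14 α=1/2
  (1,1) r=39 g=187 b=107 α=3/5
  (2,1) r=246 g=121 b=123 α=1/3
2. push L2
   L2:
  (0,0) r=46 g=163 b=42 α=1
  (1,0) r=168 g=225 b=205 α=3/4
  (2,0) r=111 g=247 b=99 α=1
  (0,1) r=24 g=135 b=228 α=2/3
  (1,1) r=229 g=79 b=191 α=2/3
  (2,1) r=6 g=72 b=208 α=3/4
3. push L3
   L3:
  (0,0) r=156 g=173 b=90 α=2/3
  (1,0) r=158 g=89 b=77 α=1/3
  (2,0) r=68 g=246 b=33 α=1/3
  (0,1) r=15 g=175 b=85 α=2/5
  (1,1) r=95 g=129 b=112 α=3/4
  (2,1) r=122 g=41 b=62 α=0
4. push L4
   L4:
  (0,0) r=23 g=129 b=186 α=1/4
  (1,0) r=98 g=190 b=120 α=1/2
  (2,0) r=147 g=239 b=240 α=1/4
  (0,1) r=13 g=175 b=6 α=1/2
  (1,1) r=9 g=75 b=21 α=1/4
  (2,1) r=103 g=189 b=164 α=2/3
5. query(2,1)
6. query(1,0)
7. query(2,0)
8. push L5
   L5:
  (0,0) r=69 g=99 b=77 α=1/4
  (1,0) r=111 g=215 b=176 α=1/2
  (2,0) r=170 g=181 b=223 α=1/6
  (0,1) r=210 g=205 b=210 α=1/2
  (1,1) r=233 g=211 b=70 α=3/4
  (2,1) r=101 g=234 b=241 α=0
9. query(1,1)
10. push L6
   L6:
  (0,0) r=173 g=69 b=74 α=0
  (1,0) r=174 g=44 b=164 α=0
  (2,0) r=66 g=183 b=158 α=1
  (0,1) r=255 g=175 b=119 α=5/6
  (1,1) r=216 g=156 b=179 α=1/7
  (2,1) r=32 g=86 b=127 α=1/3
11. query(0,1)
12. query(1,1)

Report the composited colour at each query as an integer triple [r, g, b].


query (2,1) [L1,L2,L3,L4] — begin 0,0,0
+L1 (α=1/3) → [82, 121/3, 41]
+L2 (α=3/4) → [25, 769/12, 665/4]
+L3 (α=0) → [25, 769/12, 665/4]
+L4 (α=2/3) → [77, 5305/36, 659/4]
= [77, 147, 165]

(1,0) stack=L1,L2,L3,L4; from [0,0,0]:
L1 α=1/5: [17, 194/5, 36]
L2 α=3/4: [521/4, 3569/20, 651/4]
L3 α=1/3: [279/2, 4459/30, 805/6]
L4 α=1/2: [475/4, 10159/60, 1525/12]
= [119, 169, 127]

at x=2,y=0 over L1,L2,L3,L4:
after L1 α=1: [217, 24, 114]
after L2 α=1: [111, 247, 99]
after L3 α=1/3: [290/3, 740/3, 77]
after L4 α=1/4: [437/4, 979/4, 471/4]
→ [109, 245, 118]

(1,1) stack=L1,L2,L3,L4,L5; from [0,0,0]:
after L1 α=3/5: [117/5, 561/5, 321/5]
after L2 α=2/3: [2407/15, 1351/15, 2231/15]
after L3 α=3/4: [3341/30, 1789/15, 7271/60]
after L4 α=1/4: [3431/40, 541/5, 7691/80]
after L5 α=3/4: [31391/160, 1853/10, 24491/320]
→ [196, 185, 77]

(0,1) stack=L1,L2,L3,L4,L5,L6; from [0,0,0]:
L1 α=1/2: [4, 13, 7]
L2 α=2/3: [52/3, 283/3, 463/3]
L3 α=2/5: [82/5, 633/5, 633/5]
L4 α=1/2: [147/10, 754/5, 663/10]
L5 α=1/2: [2247/20, 1779/10, 2763/20]
L6 α=5/6: [9249/40, 10529/60, 14663/120]
→ [231, 175, 122]

at x=1,y=1 over L1,L2,L3,L4,L5,L6:
L1 α=3/5: [117/5, 561/5, 321/5]
L2 α=2/3: [2407/15, 1351/15, 2231/15]
L3 α=3/4: [3341/30, 1789/15, 7271/60]
L4 α=1/4: [3431/40, 541/5, 7691/80]
L5 α=3/4: [31391/160, 1853/10, 24491/320]
L6 α=1/7: [111453/560, 6339/35, 102113/1120]
= [199, 181, 91]


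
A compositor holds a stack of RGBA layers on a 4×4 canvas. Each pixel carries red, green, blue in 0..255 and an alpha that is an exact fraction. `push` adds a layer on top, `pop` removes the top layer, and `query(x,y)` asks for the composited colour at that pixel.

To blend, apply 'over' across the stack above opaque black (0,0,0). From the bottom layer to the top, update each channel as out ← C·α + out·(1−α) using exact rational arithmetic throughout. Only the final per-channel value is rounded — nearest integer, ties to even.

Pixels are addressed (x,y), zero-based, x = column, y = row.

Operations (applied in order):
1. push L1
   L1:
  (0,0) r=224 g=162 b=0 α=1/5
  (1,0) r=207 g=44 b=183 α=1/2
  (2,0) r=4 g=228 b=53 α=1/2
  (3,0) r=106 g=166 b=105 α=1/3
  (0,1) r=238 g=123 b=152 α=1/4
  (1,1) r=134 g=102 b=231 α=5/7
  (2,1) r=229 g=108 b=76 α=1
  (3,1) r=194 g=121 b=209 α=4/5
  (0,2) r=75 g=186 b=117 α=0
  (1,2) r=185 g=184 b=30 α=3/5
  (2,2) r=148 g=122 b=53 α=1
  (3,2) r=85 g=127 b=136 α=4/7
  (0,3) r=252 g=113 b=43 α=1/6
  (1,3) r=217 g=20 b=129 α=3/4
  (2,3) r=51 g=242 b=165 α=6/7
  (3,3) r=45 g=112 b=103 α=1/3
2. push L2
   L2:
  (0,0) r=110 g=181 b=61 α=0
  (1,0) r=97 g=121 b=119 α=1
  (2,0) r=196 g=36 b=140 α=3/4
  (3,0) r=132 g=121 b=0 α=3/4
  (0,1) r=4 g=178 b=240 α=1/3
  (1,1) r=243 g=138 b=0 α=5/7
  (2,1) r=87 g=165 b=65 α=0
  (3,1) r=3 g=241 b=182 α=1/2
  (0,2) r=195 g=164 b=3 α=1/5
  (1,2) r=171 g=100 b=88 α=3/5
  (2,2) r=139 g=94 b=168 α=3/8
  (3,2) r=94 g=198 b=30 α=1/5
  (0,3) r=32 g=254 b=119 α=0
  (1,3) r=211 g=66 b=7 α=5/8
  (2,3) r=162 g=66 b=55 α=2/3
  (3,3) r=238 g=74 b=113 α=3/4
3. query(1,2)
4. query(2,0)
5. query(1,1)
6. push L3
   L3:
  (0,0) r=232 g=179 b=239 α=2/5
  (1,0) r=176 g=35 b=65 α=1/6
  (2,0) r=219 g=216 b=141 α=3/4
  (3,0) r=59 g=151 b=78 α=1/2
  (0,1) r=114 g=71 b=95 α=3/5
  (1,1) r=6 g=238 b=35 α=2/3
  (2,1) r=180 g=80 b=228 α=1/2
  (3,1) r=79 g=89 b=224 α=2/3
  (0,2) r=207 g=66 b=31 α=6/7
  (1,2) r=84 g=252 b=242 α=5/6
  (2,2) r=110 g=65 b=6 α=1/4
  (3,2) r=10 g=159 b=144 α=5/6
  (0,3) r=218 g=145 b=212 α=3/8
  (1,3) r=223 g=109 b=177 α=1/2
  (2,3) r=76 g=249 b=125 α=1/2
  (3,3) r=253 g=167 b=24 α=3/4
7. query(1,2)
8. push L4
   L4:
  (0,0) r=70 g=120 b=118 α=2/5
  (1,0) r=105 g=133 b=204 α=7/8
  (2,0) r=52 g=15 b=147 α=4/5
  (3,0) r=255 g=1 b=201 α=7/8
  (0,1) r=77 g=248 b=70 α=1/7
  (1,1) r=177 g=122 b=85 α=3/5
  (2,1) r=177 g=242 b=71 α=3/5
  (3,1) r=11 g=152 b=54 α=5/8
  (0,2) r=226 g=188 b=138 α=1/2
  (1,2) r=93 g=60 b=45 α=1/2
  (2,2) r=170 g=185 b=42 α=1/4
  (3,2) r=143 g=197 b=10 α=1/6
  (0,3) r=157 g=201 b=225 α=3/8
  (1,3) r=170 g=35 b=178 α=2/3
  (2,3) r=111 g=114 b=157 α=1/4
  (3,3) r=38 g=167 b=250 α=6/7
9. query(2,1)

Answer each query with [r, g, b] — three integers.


query (1,2) [L1,L2] — begin 0,0,0
+L1 (α=3/5) → [111, 552/5, 18]
+L2 (α=3/5) → [147, 2604/25, 60]
→ [147, 104, 60]

(2,0) stack=L1,L2; from [0,0,0]:
after L1 α=1/2: [2, 114, 53/2]
after L2 α=3/4: [295/2, 111/2, 893/8]
rounded: [148, 56, 112]

query (1,1) [L1,L2] — begin 0,0,0
+L1 (α=5/7) → [670/7, 510/7, 165]
+L2 (α=5/7) → [9845/49, 5850/49, 330/7]
rounded: [201, 119, 47]

query (1,2) [L1,L2,L3] — begin 0,0,0
+L1 (α=3/5) → [111, 552/5, 18]
+L2 (α=3/5) → [147, 2604/25, 60]
+L3 (α=5/6) → [189/2, 5684/25, 635/3]
= [94, 227, 212]

at x=2,y=1 over L1,L2,L3,L4:
+L1 (α=1) → [229, 108, 76]
+L2 (α=0) → [229, 108, 76]
+L3 (α=1/2) → [409/2, 94, 152]
+L4 (α=3/5) → [188, 914/5, 517/5]
→ [188, 183, 103]


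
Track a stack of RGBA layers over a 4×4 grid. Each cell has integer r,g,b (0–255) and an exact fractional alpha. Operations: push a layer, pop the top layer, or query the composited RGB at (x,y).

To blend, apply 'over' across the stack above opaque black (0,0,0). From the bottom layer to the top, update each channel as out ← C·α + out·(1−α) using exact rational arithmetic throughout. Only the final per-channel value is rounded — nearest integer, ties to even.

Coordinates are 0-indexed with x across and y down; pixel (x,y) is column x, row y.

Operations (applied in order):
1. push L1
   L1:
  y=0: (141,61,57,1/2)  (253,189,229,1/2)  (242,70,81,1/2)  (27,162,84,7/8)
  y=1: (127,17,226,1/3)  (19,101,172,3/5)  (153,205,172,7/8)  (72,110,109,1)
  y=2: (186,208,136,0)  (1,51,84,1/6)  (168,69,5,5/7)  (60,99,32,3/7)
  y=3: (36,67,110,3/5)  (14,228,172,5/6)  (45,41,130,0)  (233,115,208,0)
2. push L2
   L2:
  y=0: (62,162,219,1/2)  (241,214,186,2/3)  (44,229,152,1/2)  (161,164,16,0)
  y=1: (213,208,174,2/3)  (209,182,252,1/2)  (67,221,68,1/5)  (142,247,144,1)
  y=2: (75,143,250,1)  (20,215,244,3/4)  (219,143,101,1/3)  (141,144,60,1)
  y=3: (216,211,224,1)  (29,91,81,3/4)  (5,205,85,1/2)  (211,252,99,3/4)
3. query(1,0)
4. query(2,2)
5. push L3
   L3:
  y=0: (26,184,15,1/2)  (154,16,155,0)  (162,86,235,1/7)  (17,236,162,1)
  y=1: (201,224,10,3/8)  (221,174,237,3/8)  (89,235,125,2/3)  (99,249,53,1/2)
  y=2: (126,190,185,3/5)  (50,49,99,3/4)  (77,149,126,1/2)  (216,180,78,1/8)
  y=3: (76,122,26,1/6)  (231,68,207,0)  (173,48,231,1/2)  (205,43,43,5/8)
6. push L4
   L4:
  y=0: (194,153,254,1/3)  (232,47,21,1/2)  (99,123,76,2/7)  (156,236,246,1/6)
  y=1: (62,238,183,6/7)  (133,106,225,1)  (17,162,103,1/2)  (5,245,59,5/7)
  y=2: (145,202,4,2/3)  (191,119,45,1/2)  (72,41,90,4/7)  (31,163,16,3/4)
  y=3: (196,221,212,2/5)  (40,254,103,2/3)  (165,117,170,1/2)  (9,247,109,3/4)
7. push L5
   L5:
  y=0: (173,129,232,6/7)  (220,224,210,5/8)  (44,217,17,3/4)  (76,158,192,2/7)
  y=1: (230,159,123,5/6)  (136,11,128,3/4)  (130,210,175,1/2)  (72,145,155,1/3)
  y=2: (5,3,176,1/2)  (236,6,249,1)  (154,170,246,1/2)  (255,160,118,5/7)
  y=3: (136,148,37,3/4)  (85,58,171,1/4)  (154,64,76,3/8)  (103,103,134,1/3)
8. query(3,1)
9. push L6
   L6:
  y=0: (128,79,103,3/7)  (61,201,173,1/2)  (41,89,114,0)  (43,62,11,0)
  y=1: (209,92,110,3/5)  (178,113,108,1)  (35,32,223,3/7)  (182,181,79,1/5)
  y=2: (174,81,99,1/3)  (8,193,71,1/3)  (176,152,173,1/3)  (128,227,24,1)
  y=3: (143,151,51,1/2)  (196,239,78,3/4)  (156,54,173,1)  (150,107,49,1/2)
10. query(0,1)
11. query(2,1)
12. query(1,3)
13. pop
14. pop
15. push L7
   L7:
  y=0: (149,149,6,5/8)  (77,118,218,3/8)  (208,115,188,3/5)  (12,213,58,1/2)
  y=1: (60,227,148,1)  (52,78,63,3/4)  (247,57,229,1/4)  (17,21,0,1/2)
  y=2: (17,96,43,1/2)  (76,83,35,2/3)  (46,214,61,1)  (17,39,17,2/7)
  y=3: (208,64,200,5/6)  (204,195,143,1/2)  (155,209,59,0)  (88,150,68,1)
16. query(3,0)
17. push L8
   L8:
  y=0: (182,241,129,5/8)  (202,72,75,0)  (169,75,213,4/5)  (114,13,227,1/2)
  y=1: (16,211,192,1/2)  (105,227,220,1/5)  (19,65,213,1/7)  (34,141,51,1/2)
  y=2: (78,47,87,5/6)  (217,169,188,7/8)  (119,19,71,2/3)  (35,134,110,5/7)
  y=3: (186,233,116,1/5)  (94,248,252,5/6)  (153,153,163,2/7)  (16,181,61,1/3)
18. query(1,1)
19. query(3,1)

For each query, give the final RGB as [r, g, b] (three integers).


at x=1,y=0 over L1,L2:
after L1 α=1/2: [253/2, 189/2, 229/2]
after L2 α=2/3: [1217/6, 1045/6, 973/6]
= [203, 174, 162]

(2,2) stack=L1,L2; from [0,0,0]:
+L1 (α=5/7) → [120, 345/7, 25/7]
+L2 (α=1/3) → [153, 1691/21, 757/21]
= [153, 81, 36]

at x=3,y=1 over L1,L2,L3,L4,L5:
+L1 (α=1) → [72, 110, 109]
+L2 (α=1) → [142, 247, 144]
+L3 (α=1/2) → [241/2, 248, 197/2]
+L4 (α=5/7) → [38, 1721/7, 492/7]
+L5 (α=1/3) → [148/3, 4457/21, 2069/21]
→ [49, 212, 99]

(0,1) stack=L1,L2,L3,L4,L5,L6; from [0,0,0]:
L1 α=1/3: [127/3, 17/3, 226/3]
L2 α=2/3: [1405/9, 1265/9, 1270/9]
L3 α=3/8: [3113/18, 12373/72, 1655/18]
L4 α=6/7: [9809/126, 115189/504, 21419/126]
L5 α=5/6: [154709/756, 515869/3024, 98909/756]
L6 α=3/5: [78343/378, 933181/7560, 223649/1890]
rounded: [207, 123, 118]

at x=2,y=1 over L1,L2,L3,L4,L5,L6:
L1 α=7/8: [1071/8, 1435/8, 301/2]
L2 α=1/5: [241/2, 1877/10, 134]
L3 α=2/3: [199/2, 6577/30, 128]
L4 α=1/2: [233/4, 11437/60, 231/2]
L5 α=1/2: [753/8, 24037/120, 581/4]
L6 α=3/7: [963/14, 26917/210, 1250/7]
→ [69, 128, 179]

at x=1,y=3 over L1,L2,L3,L4,L5,L6:
+L1 (α=5/6) → [35/3, 190, 430/3]
+L2 (α=3/4) → [74/3, 463/4, 1159/12]
+L3 (α=0) → [74/3, 463/4, 1159/12]
+L4 (α=2/3) → [314/9, 2495/12, 3631/36]
+L5 (α=1/4) → [569/12, 2727/16, 5683/48]
+L6 (α=3/4) → [7625/48, 14199/64, 16915/192]
= [159, 222, 88]

query (3,0) [L1,L2,L3,L4,L7] — begin 0,0,0
+L1 (α=7/8) → [189/8, 567/4, 147/2]
+L2 (α=0) → [189/8, 567/4, 147/2]
+L3 (α=1) → [17, 236, 162]
+L4 (α=1/6) → [241/6, 236, 176]
+L7 (α=1/2) → [313/12, 449/2, 117]
rounded: [26, 224, 117]

at x=1,y=1 over L1,L2,L3,L4,L7,L8:
+L1 (α=3/5) → [57/5, 303/5, 516/5]
+L2 (α=1/2) → [551/5, 1213/10, 888/5]
+L3 (α=3/8) → [607/4, 2257/16, 1599/8]
+L4 (α=1) → [133, 106, 225]
+L7 (α=3/4) → [289/4, 85, 207/2]
+L8 (α=1/5) → [394/5, 567/5, 634/5]
= [79, 113, 127]

at x=3,y=1 over L1,L2,L3,L4,L7,L8:
after L1 α=1: [72, 110, 109]
after L2 α=1: [142, 247, 144]
after L3 α=1/2: [241/2, 248, 197/2]
after L4 α=5/7: [38, 1721/7, 492/7]
after L7 α=1/2: [55/2, 934/7, 246/7]
after L8 α=1/2: [123/4, 1921/14, 603/14]
rounded: [31, 137, 43]


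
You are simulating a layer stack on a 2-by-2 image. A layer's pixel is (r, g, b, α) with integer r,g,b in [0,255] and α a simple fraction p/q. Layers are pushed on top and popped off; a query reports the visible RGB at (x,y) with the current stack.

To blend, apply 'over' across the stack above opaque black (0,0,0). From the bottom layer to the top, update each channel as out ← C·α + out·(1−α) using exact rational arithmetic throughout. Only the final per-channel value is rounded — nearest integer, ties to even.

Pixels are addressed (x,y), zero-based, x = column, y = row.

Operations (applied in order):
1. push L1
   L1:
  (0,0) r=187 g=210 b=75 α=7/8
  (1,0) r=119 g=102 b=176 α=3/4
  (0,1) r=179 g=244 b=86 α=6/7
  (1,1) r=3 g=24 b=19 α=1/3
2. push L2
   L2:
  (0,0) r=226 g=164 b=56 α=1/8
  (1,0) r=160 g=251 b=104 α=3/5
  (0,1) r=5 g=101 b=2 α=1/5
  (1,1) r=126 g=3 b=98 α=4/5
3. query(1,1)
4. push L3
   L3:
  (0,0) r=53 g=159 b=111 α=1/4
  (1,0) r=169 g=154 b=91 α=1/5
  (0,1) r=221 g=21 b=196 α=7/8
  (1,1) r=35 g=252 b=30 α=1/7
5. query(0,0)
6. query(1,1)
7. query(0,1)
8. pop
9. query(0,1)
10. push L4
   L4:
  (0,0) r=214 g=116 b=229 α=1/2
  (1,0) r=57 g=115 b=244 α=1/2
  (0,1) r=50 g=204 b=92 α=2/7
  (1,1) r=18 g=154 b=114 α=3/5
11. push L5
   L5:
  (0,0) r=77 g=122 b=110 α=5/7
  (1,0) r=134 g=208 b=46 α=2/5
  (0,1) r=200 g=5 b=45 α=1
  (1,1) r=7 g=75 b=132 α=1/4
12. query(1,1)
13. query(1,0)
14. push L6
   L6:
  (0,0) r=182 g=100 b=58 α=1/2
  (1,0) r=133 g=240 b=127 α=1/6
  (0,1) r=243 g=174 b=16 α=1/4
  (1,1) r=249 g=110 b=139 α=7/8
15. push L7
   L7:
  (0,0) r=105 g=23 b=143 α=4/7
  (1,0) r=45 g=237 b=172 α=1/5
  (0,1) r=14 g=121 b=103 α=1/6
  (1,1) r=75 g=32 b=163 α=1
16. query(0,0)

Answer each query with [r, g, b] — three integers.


(1,1) stack=L1,L2; from [0,0,0]:
L1 α=1/3: [1, 8, 19/3]
L2 α=4/5: [101, 4, 239/3]
rounded: [101, 4, 80]

query (0,0) [L1,L2,L3] — begin 0,0,0
L1 α=7/8: [1309/8, 735/4, 525/8]
L2 α=1/8: [10971/64, 5801/32, 4123/64]
L3 α=1/4: [36305/256, 22491/128, 19473/256]
= [142, 176, 76]

query (1,1) [L1,L2,L3] — begin 0,0,0
after L1 α=1/3: [1, 8, 19/3]
after L2 α=4/5: [101, 4, 239/3]
after L3 α=1/7: [641/7, 276/7, 508/7]
= [92, 39, 73]

(0,1) stack=L1,L2,L3; from [0,0,0]:
L1 α=6/7: [1074/7, 1464/7, 516/7]
L2 α=1/5: [4331/35, 6563/35, 2078/35]
L3 α=7/8: [14619/70, 2927/70, 25049/140]
rounded: [209, 42, 179]

(0,1) stack=L1,L2; from [0,0,0]:
+L1 (α=6/7) → [1074/7, 1464/7, 516/7]
+L2 (α=1/5) → [4331/35, 6563/35, 2078/35]
→ [124, 188, 59]

(1,1) stack=L1,L2,L4,L5; from [0,0,0]:
+L1 (α=1/3) → [1, 8, 19/3]
+L2 (α=4/5) → [101, 4, 239/3]
+L4 (α=3/5) → [256/5, 94, 1504/15]
+L5 (α=1/4) → [803/20, 357/4, 541/5]
rounded: [40, 89, 108]

at x=1,y=0 over L1,L2,L4,L5:
L1 α=3/4: [357/4, 153/2, 132]
L2 α=3/5: [1317/10, 906/5, 576/5]
L4 α=1/2: [1887/20, 1481/10, 898/5]
L5 α=2/5: [11021/100, 8603/50, 3154/25]
= [110, 172, 126]

at x=0,y=0 over L1,L2,L4,L5,L6,L7:
L1 α=7/8: [1309/8, 735/4, 525/8]
L2 α=1/8: [10971/64, 5801/32, 4123/64]
L4 α=1/2: [24667/128, 9513/64, 18779/128]
L5 α=5/7: [49307/448, 29033/224, 53979/448]
L6 α=1/2: [130843/896, 51433/448, 79963/896]
L7 α=4/7: [768849/6272, 195515/3136, 752401/6272]
rounded: [123, 62, 120]


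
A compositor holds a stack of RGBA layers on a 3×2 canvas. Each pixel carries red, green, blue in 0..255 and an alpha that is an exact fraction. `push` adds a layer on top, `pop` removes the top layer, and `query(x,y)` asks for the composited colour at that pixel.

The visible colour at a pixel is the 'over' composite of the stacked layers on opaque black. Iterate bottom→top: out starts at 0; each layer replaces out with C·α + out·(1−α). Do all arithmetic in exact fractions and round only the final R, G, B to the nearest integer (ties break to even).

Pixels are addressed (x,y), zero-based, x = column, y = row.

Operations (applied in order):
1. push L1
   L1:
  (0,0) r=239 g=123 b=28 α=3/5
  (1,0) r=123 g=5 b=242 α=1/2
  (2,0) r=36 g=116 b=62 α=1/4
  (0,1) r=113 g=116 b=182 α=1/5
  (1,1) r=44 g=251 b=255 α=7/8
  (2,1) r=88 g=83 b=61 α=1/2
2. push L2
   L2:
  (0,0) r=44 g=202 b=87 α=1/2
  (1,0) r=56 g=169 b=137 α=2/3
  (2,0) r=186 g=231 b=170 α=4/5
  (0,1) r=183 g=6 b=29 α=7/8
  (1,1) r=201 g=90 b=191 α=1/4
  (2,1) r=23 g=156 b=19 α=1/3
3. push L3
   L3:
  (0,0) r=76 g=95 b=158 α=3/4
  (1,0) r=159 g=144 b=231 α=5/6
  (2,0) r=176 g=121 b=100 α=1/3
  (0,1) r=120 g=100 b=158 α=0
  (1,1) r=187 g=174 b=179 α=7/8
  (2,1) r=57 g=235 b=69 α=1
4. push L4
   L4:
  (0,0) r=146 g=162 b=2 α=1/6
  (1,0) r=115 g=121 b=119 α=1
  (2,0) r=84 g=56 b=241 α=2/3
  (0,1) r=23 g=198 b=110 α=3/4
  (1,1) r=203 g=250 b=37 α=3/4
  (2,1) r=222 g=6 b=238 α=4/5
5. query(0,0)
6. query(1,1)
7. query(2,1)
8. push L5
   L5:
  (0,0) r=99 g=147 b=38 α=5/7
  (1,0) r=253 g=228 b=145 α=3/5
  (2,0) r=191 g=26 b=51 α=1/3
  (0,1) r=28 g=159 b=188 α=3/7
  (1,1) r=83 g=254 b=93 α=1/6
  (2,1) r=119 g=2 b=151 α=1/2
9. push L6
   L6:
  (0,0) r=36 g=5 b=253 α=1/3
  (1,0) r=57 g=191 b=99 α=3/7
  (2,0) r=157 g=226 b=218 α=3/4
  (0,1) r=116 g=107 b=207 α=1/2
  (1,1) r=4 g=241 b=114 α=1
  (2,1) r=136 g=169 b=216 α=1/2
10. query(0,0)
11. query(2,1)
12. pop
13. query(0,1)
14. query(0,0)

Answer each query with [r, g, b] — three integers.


at x=0,y=0 over L1,L2,L3,L4:
after L1 α=3/5: [717/5, 369/5, 84/5]
after L2 α=1/2: [937/10, 1379/10, 519/10]
after L3 α=3/4: [3217/40, 4229/40, 5259/40]
after L4 α=1/6: [4385/48, 5525/48, 5275/48]
= [91, 115, 110]

(1,1) stack=L1,L2,L3,L4; from [0,0,0]:
+L1 (α=7/8) → [77/2, 1757/8, 1785/8]
+L2 (α=1/4) → [633/8, 5991/32, 6883/32]
+L3 (α=7/8) → [11105/64, 44967/256, 46979/256]
+L4 (α=3/4) → [50081/256, 236967/1024, 75395/1024]
→ [196, 231, 74]

query (2,1) [L1,L2,L3,L4] — begin 0,0,0
L1 α=1/2: [44, 83/2, 61/2]
L2 α=1/3: [37, 239/3, 80/3]
L3 α=1: [57, 235, 69]
L4 α=4/5: [189, 259/5, 1021/5]
rounded: [189, 52, 204]

query (0,0) [L1,L2,L3,L4,L5,L6] — begin 0,0,0
L1 α=3/5: [717/5, 369/5, 84/5]
L2 α=1/2: [937/10, 1379/10, 519/10]
L3 α=3/4: [3217/40, 4229/40, 5259/40]
L4 α=1/6: [4385/48, 5525/48, 5275/48]
L5 α=5/7: [16265/168, 23165/168, 1405/24]
L6 α=1/3: [19289/252, 23585/252, 4441/36]
rounded: [77, 94, 123]

query (2,1) [L1,L2,L3,L4,L5,L6] — begin 0,0,0
L1 α=1/2: [44, 83/2, 61/2]
L2 α=1/3: [37, 239/3, 80/3]
L3 α=1: [57, 235, 69]
L4 α=4/5: [189, 259/5, 1021/5]
L5 α=1/2: [154, 269/10, 888/5]
L6 α=1/2: [145, 1959/20, 984/5]
rounded: [145, 98, 197]

(0,1) stack=L1,L2,L3,L4,L5; from [0,0,0]:
after L1 α=1/5: [113/5, 116/5, 182/5]
after L2 α=7/8: [3259/20, 163/20, 1197/40]
after L3 α=0: [3259/20, 163/20, 1197/40]
after L4 α=3/4: [4639/80, 12043/80, 14397/160]
after L5 α=3/7: [6319/140, 21583/140, 36957/280]
→ [45, 154, 132]

at x=0,y=0 over L1,L2,L3,L4,L5:
+L1 (α=3/5) → [717/5, 369/5, 84/5]
+L2 (α=1/2) → [937/10, 1379/10, 519/10]
+L3 (α=3/4) → [3217/40, 4229/40, 5259/40]
+L4 (α=1/6) → [4385/48, 5525/48, 5275/48]
+L5 (α=5/7) → [16265/168, 23165/168, 1405/24]
= [97, 138, 59]


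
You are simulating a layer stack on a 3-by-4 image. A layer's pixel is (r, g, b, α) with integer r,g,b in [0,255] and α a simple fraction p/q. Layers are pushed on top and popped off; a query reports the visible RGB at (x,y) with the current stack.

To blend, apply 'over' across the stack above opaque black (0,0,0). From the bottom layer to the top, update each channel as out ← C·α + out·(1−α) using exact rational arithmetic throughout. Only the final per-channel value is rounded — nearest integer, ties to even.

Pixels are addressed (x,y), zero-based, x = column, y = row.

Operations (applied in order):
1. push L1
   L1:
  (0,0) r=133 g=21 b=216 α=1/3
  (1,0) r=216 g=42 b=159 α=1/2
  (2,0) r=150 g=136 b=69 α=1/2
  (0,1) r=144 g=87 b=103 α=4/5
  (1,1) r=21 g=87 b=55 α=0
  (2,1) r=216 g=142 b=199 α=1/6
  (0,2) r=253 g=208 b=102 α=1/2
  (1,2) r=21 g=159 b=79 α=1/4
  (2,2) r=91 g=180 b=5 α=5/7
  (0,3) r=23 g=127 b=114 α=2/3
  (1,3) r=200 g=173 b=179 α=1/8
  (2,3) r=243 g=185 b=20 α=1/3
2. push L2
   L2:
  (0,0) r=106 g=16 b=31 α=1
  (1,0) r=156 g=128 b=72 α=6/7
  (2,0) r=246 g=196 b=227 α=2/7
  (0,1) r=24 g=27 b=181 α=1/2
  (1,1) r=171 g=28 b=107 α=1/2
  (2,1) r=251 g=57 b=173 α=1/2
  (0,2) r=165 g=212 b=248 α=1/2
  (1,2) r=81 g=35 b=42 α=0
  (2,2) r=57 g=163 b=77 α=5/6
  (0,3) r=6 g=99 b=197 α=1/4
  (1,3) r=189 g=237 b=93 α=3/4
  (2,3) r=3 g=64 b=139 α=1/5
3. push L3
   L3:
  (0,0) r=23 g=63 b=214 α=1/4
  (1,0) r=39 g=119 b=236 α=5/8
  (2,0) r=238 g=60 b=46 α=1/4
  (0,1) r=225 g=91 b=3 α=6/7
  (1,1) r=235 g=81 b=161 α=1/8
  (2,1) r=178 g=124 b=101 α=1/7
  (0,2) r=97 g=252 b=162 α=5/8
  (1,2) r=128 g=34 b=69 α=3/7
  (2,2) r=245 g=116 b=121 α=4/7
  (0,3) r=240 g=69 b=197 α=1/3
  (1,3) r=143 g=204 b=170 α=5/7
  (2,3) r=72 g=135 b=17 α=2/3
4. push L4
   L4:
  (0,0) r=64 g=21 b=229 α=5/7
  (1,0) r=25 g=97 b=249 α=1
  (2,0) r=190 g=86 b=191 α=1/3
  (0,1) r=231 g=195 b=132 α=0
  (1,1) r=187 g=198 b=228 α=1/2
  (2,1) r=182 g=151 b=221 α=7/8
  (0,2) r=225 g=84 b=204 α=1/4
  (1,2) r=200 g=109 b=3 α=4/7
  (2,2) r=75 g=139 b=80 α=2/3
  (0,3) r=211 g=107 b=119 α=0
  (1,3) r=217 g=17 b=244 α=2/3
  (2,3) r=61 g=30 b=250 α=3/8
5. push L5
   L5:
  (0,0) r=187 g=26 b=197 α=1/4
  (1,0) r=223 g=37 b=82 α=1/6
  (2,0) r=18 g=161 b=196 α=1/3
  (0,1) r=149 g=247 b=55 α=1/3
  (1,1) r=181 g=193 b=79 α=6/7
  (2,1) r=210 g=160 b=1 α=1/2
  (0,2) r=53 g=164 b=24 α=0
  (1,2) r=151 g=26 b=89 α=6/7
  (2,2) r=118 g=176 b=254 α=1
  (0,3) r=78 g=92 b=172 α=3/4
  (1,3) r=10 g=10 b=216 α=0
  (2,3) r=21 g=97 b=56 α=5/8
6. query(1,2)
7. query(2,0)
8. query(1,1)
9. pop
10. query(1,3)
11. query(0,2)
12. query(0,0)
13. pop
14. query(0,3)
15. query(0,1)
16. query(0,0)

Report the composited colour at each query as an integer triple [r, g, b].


(1,2) stack=L1,L2,L3,L4,L5; from [0,0,0]:
+L1 (α=1/4) → [21/4, 159/4, 79/4]
+L2 (α=0) → [21/4, 159/4, 79/4]
+L3 (α=3/7) → [405/7, 261/7, 286/7]
+L4 (α=4/7) → [6815/49, 3835/49, 942/49]
+L5 (α=6/7) → [51209/343, 11479/343, 27108/343]
→ [149, 33, 79]

(2,0) stack=L1,L2,L3,L4,L5; from [0,0,0]:
L1 α=1/2: [75, 68, 69/2]
L2 α=2/7: [867/7, 732/7, 179/2]
L3 α=1/4: [4267/28, 654/7, 629/8]
L4 α=1/3: [2309/14, 1910/21, 1393/12]
L5 α=1/3: [2435/21, 7201/63, 2569/18]
= [116, 114, 143]

at x=1,y=1 over L1,L2,L3,L4,L5:
+L1 (α=0) → [0, 0, 0]
+L2 (α=1/2) → [171/2, 14, 107/2]
+L3 (α=1/8) → [1667/16, 179/8, 1071/16]
+L4 (α=1/2) → [4659/32, 1763/16, 4719/32]
+L5 (α=6/7) → [39411/224, 20291/112, 2841/32]
= [176, 181, 89]

query (1,3) [L1,L2,L3,L4] — begin 0,0,0
after L1 α=1/8: [25, 173/8, 179/8]
after L2 α=3/4: [148, 5861/32, 2411/32]
after L3 α=5/7: [1011/7, 22181/112, 16011/112]
after L4 α=2/3: [4049/21, 8663/112, 70667/336]
→ [193, 77, 210]

at x=0,y=2 over L1,L2,L3,L4:
+L1 (α=1/2) → [253/2, 104, 51]
+L2 (α=1/2) → [583/4, 158, 299/2]
+L3 (α=5/8) → [3689/32, 867/4, 2517/16]
+L4 (α=1/4) → [18267/128, 2937/16, 10815/64]
= [143, 184, 169]

at x=0,y=0 over L1,L2,L3,L4:
after L1 α=1/3: [133/3, 7, 72]
after L2 α=1: [106, 16, 31]
after L3 α=1/4: [341/4, 111/4, 307/4]
after L4 α=5/7: [981/14, 321/14, 371/2]
= [70, 23, 186]

query (0,3) [L1,L2,L3] — begin 0,0,0
after L1 α=2/3: [46/3, 254/3, 76]
after L2 α=1/4: [13, 353/4, 425/4]
after L3 α=1/3: [266/3, 491/6, 273/2]
= [89, 82, 136]

(0,1) stack=L1,L2,L3; from [0,0,0]:
L1 α=4/5: [576/5, 348/5, 412/5]
L2 α=1/2: [348/5, 483/10, 1317/10]
L3 α=6/7: [1014/5, 849/10, 1497/70]
rounded: [203, 85, 21]

at x=0,y=0 over L1,L2,L3:
L1 α=1/3: [133/3, 7, 72]
L2 α=1: [106, 16, 31]
L3 α=1/4: [341/4, 111/4, 307/4]
→ [85, 28, 77]


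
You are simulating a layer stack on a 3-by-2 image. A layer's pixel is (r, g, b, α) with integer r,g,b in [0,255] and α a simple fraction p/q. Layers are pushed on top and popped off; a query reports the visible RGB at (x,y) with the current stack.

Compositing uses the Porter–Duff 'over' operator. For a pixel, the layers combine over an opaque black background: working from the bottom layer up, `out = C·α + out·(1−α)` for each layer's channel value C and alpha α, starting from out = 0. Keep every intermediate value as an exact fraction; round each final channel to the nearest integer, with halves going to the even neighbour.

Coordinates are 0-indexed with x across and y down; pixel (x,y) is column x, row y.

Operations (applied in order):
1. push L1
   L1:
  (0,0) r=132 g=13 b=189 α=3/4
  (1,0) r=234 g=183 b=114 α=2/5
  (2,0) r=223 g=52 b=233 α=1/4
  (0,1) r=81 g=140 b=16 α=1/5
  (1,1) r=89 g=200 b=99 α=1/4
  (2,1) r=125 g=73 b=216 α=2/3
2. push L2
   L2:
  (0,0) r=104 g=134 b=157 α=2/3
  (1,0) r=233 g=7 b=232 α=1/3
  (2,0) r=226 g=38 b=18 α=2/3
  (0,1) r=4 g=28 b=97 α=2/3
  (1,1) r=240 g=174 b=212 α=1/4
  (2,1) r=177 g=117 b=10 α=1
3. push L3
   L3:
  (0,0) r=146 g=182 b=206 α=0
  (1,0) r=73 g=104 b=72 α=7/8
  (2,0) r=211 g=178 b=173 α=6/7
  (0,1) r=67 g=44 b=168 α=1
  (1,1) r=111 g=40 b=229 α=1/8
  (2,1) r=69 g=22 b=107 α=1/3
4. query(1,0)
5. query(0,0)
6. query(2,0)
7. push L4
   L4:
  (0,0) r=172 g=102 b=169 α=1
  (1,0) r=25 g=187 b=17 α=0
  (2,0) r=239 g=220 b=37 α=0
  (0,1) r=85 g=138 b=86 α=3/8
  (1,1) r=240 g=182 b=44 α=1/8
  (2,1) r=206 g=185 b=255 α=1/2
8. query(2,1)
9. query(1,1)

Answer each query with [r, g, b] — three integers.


query (1,0) [L1,L2,L3] — begin 0,0,0
+L1 (α=2/5) → [468/5, 366/5, 228/5]
+L2 (α=1/3) → [2101/15, 767/15, 1616/15]
+L3 (α=7/8) → [4883/60, 11687/120, 1147/15]
→ [81, 97, 76]

at x=0,y=0 over L1,L2,L3:
after L1 α=3/4: [99, 39/4, 567/4]
after L2 α=2/3: [307/3, 1111/12, 1823/12]
after L3 α=0: [307/3, 1111/12, 1823/12]
= [102, 93, 152]

query (2,0) [L1,L2,L3] — begin 0,0,0
+L1 (α=1/4) → [223/4, 13, 233/4]
+L2 (α=2/3) → [677/4, 89/3, 377/12]
+L3 (α=6/7) → [5741/28, 3293/21, 12833/84]
rounded: [205, 157, 153]

(2,1) stack=L1,L2,L3,L4; from [0,0,0]:
+L1 (α=2/3) → [250/3, 146/3, 144]
+L2 (α=1) → [177, 117, 10]
+L3 (α=1/3) → [141, 256/3, 127/3]
+L4 (α=1/2) → [347/2, 811/6, 446/3]
= [174, 135, 149]

at x=1,y=1 over L1,L2,L3,L4:
after L1 α=1/4: [89/4, 50, 99/4]
after L2 α=1/4: [1227/16, 81, 1145/16]
after L3 α=1/8: [10365/128, 607/8, 11679/128]
after L4 α=1/8: [103275/1024, 5705/64, 87385/1024]
rounded: [101, 89, 85]


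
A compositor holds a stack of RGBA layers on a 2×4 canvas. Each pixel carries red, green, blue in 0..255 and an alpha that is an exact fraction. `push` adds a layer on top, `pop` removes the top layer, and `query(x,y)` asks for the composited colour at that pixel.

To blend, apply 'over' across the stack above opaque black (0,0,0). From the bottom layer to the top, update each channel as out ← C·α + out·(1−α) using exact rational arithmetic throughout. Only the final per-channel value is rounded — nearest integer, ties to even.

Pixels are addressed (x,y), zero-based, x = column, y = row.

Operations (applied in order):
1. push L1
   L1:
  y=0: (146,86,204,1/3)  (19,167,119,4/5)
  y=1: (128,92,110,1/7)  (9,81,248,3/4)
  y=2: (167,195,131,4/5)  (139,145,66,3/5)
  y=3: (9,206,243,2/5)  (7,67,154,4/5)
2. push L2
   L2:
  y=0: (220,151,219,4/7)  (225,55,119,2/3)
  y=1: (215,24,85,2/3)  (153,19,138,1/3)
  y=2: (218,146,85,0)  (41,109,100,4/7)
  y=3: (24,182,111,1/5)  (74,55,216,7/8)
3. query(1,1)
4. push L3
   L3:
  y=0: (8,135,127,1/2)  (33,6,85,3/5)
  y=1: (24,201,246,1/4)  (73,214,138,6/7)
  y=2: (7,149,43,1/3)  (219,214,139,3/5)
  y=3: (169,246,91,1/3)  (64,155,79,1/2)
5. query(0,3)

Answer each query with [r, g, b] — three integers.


at x=1,y=1 over L1,L2:
L1 α=3/4: [27/4, 243/4, 186]
L2 α=1/3: [111/2, 281/6, 170]
= [56, 47, 170]

at x=0,y=3 over L1,L2,L3:
after L1 α=2/5: [18/5, 412/5, 486/5]
after L2 α=1/5: [192/25, 2558/25, 2499/25]
after L3 α=1/3: [4609/75, 11266/75, 7273/75]
= [61, 150, 97]


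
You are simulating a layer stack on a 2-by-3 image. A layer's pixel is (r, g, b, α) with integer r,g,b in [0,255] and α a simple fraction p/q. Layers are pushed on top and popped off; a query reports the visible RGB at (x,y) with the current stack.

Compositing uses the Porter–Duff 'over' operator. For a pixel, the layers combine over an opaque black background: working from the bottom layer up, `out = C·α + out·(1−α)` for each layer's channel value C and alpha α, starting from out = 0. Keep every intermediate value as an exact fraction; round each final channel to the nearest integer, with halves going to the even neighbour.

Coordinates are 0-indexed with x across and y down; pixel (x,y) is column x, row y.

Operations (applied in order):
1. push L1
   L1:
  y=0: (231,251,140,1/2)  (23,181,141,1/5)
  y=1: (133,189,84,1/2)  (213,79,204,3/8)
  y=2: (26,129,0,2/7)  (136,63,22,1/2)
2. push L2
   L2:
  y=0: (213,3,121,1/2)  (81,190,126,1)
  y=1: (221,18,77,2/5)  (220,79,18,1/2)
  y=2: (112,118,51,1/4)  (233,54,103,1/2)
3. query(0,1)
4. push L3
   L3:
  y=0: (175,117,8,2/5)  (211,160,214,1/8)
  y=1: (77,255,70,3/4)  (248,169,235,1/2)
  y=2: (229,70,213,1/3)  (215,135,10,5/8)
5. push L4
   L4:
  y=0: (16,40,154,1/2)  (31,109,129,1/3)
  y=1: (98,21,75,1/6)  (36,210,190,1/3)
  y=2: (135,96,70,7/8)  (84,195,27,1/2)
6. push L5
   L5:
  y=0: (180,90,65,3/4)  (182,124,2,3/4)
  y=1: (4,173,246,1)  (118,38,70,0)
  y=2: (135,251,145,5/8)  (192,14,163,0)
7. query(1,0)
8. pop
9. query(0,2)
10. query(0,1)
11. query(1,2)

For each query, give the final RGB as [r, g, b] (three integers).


(0,1) stack=L1,L2; from [0,0,0]:
after L1 α=1/2: [133/2, 189/2, 42]
after L2 α=2/5: [1283/10, 639/10, 56]
= [128, 64, 56]

(1,0) stack=L1,L2,L3,L4,L5; from [0,0,0]:
+L1 (α=1/5) → [23/5, 181/5, 141/5]
+L2 (α=1) → [81, 190, 126]
+L3 (α=1/8) → [389/4, 745/4, 137]
+L4 (α=1/3) → [451/6, 321/2, 403/3]
+L5 (α=3/4) → [3727/24, 1065/8, 421/12]
= [155, 133, 35]

at x=0,y=2 over L1,L2,L3,L4:
+L1 (α=2/7) → [52/7, 258/7, 0]
+L2 (α=1/4) → [235/7, 400/7, 51/4]
+L3 (α=1/3) → [691/7, 430/7, 159/2]
+L4 (α=7/8) → [3653/28, 2567/28, 1139/16]
rounded: [130, 92, 71]

(0,1) stack=L1,L2,L3,L4; from [0,0,0]:
after L1 α=1/2: [133/2, 189/2, 42]
after L2 α=2/5: [1283/10, 639/10, 56]
after L3 α=3/4: [3593/40, 8289/40, 133/2]
after L4 α=1/6: [1459/16, 2819/16, 815/12]
rounded: [91, 176, 68]

query (1,2) [L1,L2,L3,L4] — begin 0,0,0
L1 α=1/2: [68, 63/2, 11]
L2 α=1/2: [301/2, 171/4, 57]
L3 α=5/8: [3053/16, 3213/32, 221/8]
L4 α=1/2: [4397/32, 9453/64, 437/16]
rounded: [137, 148, 27]


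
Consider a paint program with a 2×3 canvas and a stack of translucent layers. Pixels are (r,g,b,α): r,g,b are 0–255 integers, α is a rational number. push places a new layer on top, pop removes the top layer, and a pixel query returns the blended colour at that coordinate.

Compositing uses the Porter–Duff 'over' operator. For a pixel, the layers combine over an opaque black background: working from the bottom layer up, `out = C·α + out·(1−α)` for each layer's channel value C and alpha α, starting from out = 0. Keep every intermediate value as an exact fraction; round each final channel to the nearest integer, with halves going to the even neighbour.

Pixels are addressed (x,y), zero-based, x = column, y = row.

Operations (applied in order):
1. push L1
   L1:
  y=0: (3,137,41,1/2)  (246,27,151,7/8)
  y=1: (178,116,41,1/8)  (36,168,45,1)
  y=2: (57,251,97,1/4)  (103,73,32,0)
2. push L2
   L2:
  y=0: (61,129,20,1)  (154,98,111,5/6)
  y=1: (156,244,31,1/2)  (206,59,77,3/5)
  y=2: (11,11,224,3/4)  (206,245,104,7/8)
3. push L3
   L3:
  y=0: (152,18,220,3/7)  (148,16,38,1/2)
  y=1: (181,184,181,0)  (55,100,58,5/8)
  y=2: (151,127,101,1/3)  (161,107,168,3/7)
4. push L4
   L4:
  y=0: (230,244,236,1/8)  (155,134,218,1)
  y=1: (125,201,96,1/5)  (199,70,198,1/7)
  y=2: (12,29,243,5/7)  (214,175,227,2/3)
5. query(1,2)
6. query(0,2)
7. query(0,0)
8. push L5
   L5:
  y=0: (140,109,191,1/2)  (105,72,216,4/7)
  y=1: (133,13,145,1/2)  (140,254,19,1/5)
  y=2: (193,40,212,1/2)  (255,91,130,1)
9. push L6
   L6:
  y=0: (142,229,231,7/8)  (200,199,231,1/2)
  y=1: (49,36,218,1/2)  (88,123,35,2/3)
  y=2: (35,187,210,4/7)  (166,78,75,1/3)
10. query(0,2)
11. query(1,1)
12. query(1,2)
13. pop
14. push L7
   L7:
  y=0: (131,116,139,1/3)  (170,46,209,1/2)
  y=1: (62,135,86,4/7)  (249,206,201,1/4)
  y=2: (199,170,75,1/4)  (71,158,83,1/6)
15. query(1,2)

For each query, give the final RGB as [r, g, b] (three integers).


(1,2) stack=L1,L2,L3,L4; from [0,0,0]:
after L1 α=0: [0, 0, 0]
after L2 α=7/8: [721/4, 1715/8, 91]
after L3 α=3/7: [172, 2357/14, 124]
after L4 α=2/3: [200, 2419/14, 578/3]
rounded: [200, 173, 193]

query (0,2) [L1,L2,L3,L4] — begin 0,0,0
after L1 α=1/4: [57/4, 251/4, 97/4]
after L2 α=3/4: [189/16, 383/16, 2785/16]
after L3 α=1/3: [1397/24, 1399/24, 3593/24]
after L4 α=5/7: [2117/84, 3139/84, 18173/84]
→ [25, 37, 216]

(0,0) stack=L1,L2,L3,L4; from [0,0,0]:
after L1 α=1/2: [3/2, 137/2, 41/2]
after L2 α=1: [61, 129, 20]
after L3 α=3/7: [100, 570/7, 740/7]
after L4 α=1/8: [465/4, 407/4, 122]
= [116, 102, 122]

query (0,2) [L1,L2,L3,L4,L5,L6] — begin 0,0,0
L1 α=1/4: [57/4, 251/4, 97/4]
L2 α=3/4: [189/16, 383/16, 2785/16]
L3 α=1/3: [1397/24, 1399/24, 3593/24]
L4 α=5/7: [2117/84, 3139/84, 18173/84]
L5 α=1/2: [18329/168, 6499/168, 35981/168]
L6 α=4/7: [26169/392, 48387/392, 83021/392]
→ [67, 123, 212]

at x=1,y=1 over L1,L2,L3,L4,L5,L6:
after L1 α=1: [36, 168, 45]
after L2 α=3/5: [138, 513/5, 321/5]
after L3 α=5/8: [689/8, 4039/40, 2413/40]
after L4 α=1/7: [409/4, 1931/20, 11199/140]
after L5 α=1/5: [549/5, 3201/25, 11864/175]
after L6 α=2/3: [1429/15, 3117/25, 8038/175]
rounded: [95, 125, 46]

(1,2) stack=L1,L2,L3,L4,L5,L6; from [0,0,0]:
L1 α=0: [0, 0, 0]
L2 α=7/8: [721/4, 1715/8, 91]
L3 α=3/7: [172, 2357/14, 124]
L4 α=2/3: [200, 2419/14, 578/3]
L5 α=1: [255, 91, 130]
L6 α=1/3: [676/3, 260/3, 335/3]
→ [225, 87, 112]

(1,2) stack=L1,L2,L3,L4,L5,L7; from [0,0,0]:
+L1 (α=0) → [0, 0, 0]
+L2 (α=7/8) → [721/4, 1715/8, 91]
+L3 (α=3/7) → [172, 2357/14, 124]
+L4 (α=2/3) → [200, 2419/14, 578/3]
+L5 (α=1) → [255, 91, 130]
+L7 (α=1/6) → [673/3, 613/6, 733/6]
→ [224, 102, 122]


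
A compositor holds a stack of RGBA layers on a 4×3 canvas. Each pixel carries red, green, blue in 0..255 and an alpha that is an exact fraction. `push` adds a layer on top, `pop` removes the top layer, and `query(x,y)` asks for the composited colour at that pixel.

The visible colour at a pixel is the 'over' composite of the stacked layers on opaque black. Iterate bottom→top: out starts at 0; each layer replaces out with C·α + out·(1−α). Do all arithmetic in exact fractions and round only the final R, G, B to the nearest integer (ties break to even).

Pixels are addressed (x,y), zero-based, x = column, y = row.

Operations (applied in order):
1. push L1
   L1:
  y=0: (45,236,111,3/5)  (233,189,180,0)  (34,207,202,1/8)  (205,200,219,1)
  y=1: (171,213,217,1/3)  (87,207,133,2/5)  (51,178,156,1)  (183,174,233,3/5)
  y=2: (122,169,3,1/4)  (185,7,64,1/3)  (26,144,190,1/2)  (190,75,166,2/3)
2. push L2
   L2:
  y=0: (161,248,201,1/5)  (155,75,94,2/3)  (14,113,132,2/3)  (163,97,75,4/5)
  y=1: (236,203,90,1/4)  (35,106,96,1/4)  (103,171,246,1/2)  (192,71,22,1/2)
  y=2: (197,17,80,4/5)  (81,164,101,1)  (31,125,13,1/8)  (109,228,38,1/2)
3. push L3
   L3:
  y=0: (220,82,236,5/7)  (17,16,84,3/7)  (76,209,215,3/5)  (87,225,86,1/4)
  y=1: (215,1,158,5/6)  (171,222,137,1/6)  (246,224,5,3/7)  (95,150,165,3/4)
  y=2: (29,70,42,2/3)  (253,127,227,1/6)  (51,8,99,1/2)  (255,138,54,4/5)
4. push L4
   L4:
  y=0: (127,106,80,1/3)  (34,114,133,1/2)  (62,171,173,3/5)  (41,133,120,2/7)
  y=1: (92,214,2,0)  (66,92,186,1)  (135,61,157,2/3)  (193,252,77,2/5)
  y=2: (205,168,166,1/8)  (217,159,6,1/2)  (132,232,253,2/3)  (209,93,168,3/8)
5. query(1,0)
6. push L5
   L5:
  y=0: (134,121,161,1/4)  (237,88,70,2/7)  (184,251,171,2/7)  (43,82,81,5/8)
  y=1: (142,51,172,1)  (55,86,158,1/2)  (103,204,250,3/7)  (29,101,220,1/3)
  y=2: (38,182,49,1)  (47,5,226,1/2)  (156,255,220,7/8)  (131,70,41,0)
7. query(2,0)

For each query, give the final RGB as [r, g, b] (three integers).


at x=1,y=0 over L1,L2,L3,L4:
+L1 (α=0) → [0, 0, 0]
+L2 (α=2/3) → [310/3, 50, 188/3]
+L3 (α=3/7) → [199/3, 248/7, 1508/21]
+L4 (α=1/2) → [301/6, 523/7, 4301/42]
= [50, 75, 102]

(2,0) stack=L1,L2,L3,L4,L5; from [0,0,0]:
+L1 (α=1/8) → [17/4, 207/8, 101/4]
+L2 (α=2/3) → [43/4, 2015/24, 1157/12]
+L3 (α=3/5) → [499/10, 9539/60, 5027/30]
+L4 (α=3/5) → [1429/25, 24929/150, 12812/75]
+L5 (α=2/7) → [467/5, 39989/210, 17942/105]
= [93, 190, 171]


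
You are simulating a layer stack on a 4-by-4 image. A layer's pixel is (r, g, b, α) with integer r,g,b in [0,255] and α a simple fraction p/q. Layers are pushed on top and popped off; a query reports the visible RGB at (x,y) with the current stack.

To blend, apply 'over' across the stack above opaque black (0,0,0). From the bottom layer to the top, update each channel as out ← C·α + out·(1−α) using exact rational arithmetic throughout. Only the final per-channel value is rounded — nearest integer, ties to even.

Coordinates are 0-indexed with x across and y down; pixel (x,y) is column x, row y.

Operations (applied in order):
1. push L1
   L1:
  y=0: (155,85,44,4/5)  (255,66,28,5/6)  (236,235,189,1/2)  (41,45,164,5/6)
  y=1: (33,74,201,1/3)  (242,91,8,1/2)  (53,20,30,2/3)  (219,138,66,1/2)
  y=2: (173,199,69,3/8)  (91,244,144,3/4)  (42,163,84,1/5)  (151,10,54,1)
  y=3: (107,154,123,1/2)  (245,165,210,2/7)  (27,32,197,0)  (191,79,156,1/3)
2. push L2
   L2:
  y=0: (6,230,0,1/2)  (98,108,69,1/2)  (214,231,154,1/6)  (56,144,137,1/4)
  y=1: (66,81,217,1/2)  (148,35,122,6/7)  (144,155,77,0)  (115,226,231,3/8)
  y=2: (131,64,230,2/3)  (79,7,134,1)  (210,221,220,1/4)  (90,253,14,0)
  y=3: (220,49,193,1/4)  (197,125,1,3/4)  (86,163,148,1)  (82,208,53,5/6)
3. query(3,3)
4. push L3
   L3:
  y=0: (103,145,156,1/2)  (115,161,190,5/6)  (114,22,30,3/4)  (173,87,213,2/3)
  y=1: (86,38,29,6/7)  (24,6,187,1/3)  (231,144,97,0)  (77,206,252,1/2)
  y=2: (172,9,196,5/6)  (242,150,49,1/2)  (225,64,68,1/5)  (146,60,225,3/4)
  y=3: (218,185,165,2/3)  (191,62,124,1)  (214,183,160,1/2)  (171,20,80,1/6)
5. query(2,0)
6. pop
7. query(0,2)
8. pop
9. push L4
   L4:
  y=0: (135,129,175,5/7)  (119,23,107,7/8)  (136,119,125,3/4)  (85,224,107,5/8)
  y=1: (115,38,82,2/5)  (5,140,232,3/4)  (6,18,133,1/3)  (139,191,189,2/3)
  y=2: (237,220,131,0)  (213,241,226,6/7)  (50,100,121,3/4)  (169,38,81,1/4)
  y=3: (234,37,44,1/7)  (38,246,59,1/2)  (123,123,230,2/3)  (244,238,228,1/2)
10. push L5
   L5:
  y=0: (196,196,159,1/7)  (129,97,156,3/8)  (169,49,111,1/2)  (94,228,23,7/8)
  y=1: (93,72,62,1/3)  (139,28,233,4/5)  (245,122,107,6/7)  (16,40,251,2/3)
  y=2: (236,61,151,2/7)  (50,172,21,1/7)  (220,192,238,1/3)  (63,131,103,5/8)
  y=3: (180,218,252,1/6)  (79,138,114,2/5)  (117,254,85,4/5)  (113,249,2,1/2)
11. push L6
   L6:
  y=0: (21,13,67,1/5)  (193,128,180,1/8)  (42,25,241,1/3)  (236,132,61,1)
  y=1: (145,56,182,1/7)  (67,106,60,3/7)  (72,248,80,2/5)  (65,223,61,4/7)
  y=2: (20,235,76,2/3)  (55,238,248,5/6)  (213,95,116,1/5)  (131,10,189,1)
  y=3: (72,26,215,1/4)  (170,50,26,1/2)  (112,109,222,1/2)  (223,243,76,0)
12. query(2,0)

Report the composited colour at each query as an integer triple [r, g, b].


(3,3) stack=L1,L2; from [0,0,0]:
L1 α=1/3: [191/3, 79/3, 52]
L2 α=5/6: [1421/18, 3199/18, 317/6]
rounded: [79, 178, 53]

(2,0) stack=L1,L2,L3; from [0,0,0]:
L1 α=1/2: [118, 235/2, 189/2]
L2 α=1/6: [134, 1637/12, 1253/12]
L3 α=3/4: [119, 2429/48, 2333/48]
→ [119, 51, 49]

query (0,2) [L1,L2] — begin 0,0,0
+L1 (α=3/8) → [519/8, 597/8, 207/8]
+L2 (α=2/3) → [2615/24, 1621/24, 3887/24]
→ [109, 68, 162]

query (2,0) [L1,L4,L5,L6] — begin 0,0,0
L1 α=1/2: [118, 235/2, 189/2]
L4 α=3/4: [263/2, 949/8, 939/8]
L5 α=1/2: [601/4, 1341/16, 1827/16]
L6 α=1/3: [685/6, 1541/24, 3755/24]
rounded: [114, 64, 156]
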